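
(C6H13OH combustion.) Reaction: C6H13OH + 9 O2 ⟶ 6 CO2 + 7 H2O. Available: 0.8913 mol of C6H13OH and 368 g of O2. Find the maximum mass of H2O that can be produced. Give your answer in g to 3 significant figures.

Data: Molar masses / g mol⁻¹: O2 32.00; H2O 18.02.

112 g

n(C6H13OH) = 0.8913 mol
n(O2) = 368.0 / 32.00 = 11.50 mol
n/ν → C6H13OH: 0.8913, O2: 1.278; C6H13OH is limiting.
n(H2O) = (7/1) × 0.8913 = 6.239 mol
mass = 6.239 × 18.02 = 112.4 g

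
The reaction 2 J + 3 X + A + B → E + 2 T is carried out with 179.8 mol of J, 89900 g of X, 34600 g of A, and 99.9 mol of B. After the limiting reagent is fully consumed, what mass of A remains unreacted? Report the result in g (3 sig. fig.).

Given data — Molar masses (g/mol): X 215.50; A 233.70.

13600 g

n(J) = 179.8 mol
n(X) = 89900 / 215.50 = 417.2 mol
n(A) = 34600 / 233.70 = 148.1 mol
n(B) = 99.90 mol
n/ν for J = 179.8/2 = 89.90
n/ν for X = 417.2/3 = 139.1
n/ν for A = 148.1/1 = 148.1
n/ν for B = 99.90/1 = 99.90
Smallest n/ν is J → limiting reagent.
A consumed = (1/2) × 179.8 = 89.90 mol
A remaining = 148.1 − 89.90 = 58.20 mol
mass = 58.20 × 233.70 = 13600 g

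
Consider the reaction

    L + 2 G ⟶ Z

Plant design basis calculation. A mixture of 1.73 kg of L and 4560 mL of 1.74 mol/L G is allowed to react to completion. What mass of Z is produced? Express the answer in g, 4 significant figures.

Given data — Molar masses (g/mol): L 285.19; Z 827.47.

3283 g

n(L) = 1.730×1000 / 285.19 = 6.066 mol
n(G) = 1.74 × 4560/1000 = 7.934 mol
n/ν for L = 6.066/1 = 6.066
n/ν for G = 7.934/2 = 3.967
Smallest n/ν is G → limiting reagent.
n(Z) = (1/2) × 7.934 = 3.967 mol
mass = 3.967 × 827.47 = 3283 g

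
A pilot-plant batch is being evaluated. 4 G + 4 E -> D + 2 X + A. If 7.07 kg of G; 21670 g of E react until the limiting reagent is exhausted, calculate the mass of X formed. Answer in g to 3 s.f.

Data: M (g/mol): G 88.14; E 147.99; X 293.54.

n(G) = 7.070×1000 / 88.14 = 80.21 mol
n(E) = 21670 / 147.99 = 146.4 mol
n/ν for G = 80.21/4 = 20.05
n/ν for E = 146.4/4 = 36.60
Smallest n/ν is G → limiting reagent.
n(X) = (2/4) × 80.21 = 40.11 mol
mass = 40.11 × 293.54 = 11770 g

11800 g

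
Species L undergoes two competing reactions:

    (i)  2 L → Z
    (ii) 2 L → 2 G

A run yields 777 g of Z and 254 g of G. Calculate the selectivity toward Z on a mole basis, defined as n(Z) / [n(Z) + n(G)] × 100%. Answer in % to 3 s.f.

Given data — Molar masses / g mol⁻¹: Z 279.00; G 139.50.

60.5 %

n(Z) = 777 / 279.00 = 2.785 mol
n(G) = 254 / 139.50 = 1.821 mol
selectivity = 2.785/(2.785+1.821) × 100 = 60.46 %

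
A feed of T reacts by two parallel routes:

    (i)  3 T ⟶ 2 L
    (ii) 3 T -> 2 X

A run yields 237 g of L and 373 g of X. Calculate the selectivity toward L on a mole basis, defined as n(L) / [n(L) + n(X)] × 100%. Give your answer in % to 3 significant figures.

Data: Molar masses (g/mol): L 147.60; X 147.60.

n(L) = 237 / 147.60 = 1.606 mol
n(X) = 373 / 147.60 = 2.527 mol
selectivity = 1.606/(1.606+2.527) × 100 = 38.86 %

38.9 %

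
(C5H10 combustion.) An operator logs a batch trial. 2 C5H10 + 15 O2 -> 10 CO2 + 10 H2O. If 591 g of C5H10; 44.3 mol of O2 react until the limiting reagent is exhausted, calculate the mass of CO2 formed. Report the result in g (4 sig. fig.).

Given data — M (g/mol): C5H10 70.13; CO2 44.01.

n(C5H10) = 591.0 / 70.13 = 8.427 mol
n(O2) = 44.30 mol
n/ν → C5H10: 4.214, O2: 2.953; O2 is limiting.
n(CO2) = (10/15) × 44.30 = 29.53 mol
mass = 29.53 × 44.01 = 1300 g

1300 g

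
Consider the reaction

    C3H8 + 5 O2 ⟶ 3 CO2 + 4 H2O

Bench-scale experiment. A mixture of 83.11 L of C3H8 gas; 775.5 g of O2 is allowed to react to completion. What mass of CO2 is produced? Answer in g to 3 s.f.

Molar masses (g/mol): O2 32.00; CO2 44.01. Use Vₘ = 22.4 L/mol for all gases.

n(C3H8) = 83.11 / 22.4 = 3.710 mol
n(O2) = 775.5 / 32.00 = 24.23 mol
n/ν for C3H8 = 3.710/1 = 3.710
n/ν for O2 = 24.23/5 = 4.846
Smallest n/ν is C3H8 → limiting reagent.
n(CO2) = (3/1) × 3.710 = 11.13 mol
mass = 11.13 × 44.01 = 489.8 g

490 g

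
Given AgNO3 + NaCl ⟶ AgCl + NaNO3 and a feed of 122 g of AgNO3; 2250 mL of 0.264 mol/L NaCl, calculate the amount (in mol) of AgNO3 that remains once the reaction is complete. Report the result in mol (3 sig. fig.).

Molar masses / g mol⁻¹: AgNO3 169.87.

0.124 mol

n(AgNO3) = 122.0 / 169.87 = 0.7182 mol
n(NaCl) = 0.264 × 2250/1000 = 0.5940 mol
n/ν for AgNO3 = 0.7182/1 = 0.7182
n/ν for NaCl = 0.5940/1 = 0.5940
Smallest n/ν is NaCl → limiting reagent.
AgNO3 consumed = (1/1) × 0.5940 = 0.5940 mol
AgNO3 remaining = 0.7182 − 0.5940 = 0.1242 mol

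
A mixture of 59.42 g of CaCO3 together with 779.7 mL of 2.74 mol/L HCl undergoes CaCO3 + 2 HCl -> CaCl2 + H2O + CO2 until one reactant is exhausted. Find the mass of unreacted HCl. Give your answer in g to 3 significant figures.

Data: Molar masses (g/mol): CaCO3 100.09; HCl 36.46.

34.6 g

n(CaCO3) = 59.42 / 100.09 = 0.5937 mol
n(HCl) = 2.74 × 779.7/1000 = 2.136 mol
n/ν for CaCO3 = 0.5937/1 = 0.5937
n/ν for HCl = 2.136/2 = 1.068
Smallest n/ν is CaCO3 → limiting reagent.
HCl consumed = (2/1) × 0.5937 = 1.187 mol
HCl remaining = 2.136 − 1.187 = 0.9490 mol
mass = 0.9490 × 36.46 = 34.60 g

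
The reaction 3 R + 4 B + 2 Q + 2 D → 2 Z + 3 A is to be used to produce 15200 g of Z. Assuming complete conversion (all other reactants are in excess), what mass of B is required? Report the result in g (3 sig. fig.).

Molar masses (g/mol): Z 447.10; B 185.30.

n(Z) = 15200 / 447.10 = 34.00 mol
n(B) = (4/2) × 34.00 = 68.00 mol
mass = 68.00 × 185.30 = 12600 g

12600 g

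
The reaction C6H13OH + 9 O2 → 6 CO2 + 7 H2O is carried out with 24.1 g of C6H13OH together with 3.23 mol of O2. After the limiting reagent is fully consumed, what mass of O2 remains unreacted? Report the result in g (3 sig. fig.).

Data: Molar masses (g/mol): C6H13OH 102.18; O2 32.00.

35.4 g

n(C6H13OH) = 24.10 / 102.18 = 0.2359 mol
n(O2) = 3.230 mol
n/ν for C6H13OH = 0.2359/1 = 0.2359
n/ν for O2 = 3.230/9 = 0.3589
Smallest n/ν is C6H13OH → limiting reagent.
O2 consumed = (9/1) × 0.2359 = 2.123 mol
O2 remaining = 3.230 − 2.123 = 1.107 mol
mass = 1.107 × 32.00 = 35.42 g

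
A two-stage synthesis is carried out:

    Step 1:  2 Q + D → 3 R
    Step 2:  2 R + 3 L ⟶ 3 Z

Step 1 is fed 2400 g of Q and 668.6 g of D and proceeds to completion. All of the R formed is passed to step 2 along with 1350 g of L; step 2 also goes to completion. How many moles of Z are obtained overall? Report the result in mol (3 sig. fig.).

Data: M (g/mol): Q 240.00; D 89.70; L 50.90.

Step 1:
n(Q) = 2400 / 240.00 = 10.00 mol
n(D) = 668.6 / 89.70 = 7.454 mol
n/ν → Q: 5.000, D: 7.454; Q is limiting.
n(R) produced = (3/2) × 10.00 = 15.00 mol
Step 2:
n(R) available = 15.00 mol
n(L) = 1350 / 50.90 = 26.52 mol
n/ν → R: 7.500, L: 8.840; R is limiting.
n(Z) = (3/2) × 15.00 = 22.50 mol

22.5 mol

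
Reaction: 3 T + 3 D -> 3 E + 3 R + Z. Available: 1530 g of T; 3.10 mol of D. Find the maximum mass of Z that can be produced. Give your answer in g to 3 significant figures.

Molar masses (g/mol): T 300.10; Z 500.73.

517 g

n(T) = 1530 / 300.10 = 5.098 mol
n(D) = 3.100 mol
n/ν → T: 1.699, D: 1.033; D is limiting.
n(Z) = (1/3) × 3.100 = 1.033 mol
mass = 1.033 × 500.73 = 517.3 g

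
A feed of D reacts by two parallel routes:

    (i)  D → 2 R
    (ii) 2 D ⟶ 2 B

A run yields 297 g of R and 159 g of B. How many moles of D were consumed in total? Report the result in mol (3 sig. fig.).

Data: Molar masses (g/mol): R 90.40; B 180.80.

n(R) = 297 / 90.40 = 3.285 mol
n(B) = 159 / 180.80 = 0.8794 mol
n(D) via (i) = (1/2)×3.285 = 1.643 mol
n(D) via (ii) = (2/2)×0.8794 = 0.8794 mol
total n(D) = 1.643 + 0.8794 = 2.522 mol

2.52 mol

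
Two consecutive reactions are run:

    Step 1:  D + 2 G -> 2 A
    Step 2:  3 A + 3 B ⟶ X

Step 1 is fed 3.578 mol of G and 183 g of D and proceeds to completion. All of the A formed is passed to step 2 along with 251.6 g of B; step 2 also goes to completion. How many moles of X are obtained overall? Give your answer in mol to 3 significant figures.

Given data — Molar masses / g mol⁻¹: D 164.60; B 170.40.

Step 1:
n(G) = 3.578 mol
n(D) = 183.0 / 164.60 = 1.112 mol
n/ν for G = 3.578/2 = 1.789
n/ν for D = 1.112/1 = 1.112
Smallest n/ν is D → limiting reagent.
n(A) produced = (2/1) × 1.112 = 2.224 mol
Step 2:
n(A) available = 2.224 mol
n(B) = 251.6 / 170.40 = 1.477 mol
n/ν for A = 2.224/3 = 0.7413
n/ν for B = 1.477/3 = 0.4923
Smallest n/ν is B → limiting reagent.
n(X) = (1/3) × 1.477 = 0.4923 mol

0.492 mol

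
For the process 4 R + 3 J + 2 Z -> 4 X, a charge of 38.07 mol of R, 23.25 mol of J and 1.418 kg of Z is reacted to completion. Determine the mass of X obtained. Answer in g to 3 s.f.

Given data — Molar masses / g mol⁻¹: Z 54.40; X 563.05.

n(R) = 38.07 mol
n(J) = 23.25 mol
n(Z) = 1.418×1000 / 54.40 = 26.07 mol
n/ν for R = 38.07/4 = 9.518
n/ν for J = 23.25/3 = 7.750
n/ν for Z = 26.07/2 = 13.04
Smallest n/ν is J → limiting reagent.
n(X) = (4/3) × 23.25 = 31.00 mol
mass = 31.00 × 563.05 = 17450 g

17500 g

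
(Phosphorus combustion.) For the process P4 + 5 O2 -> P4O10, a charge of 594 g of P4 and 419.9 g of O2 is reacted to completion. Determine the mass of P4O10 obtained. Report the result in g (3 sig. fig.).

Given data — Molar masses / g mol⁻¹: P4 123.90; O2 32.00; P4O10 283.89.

745 g

n(P4) = 594.0 / 123.90 = 4.794 mol
n(O2) = 419.9 / 32.00 = 13.12 mol
n/ν for P4 = 4.794/1 = 4.794
n/ν for O2 = 13.12/5 = 2.624
Smallest n/ν is O2 → limiting reagent.
n(P4O10) = (1/5) × 13.12 = 2.624 mol
mass = 2.624 × 283.89 = 744.9 g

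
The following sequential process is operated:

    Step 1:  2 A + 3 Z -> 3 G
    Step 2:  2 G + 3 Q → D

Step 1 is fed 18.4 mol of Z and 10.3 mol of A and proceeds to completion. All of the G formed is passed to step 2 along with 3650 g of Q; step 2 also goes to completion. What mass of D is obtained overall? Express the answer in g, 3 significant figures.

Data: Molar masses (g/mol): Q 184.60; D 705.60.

Step 1:
n(Z) = 18.40 mol
n(A) = 10.30 mol
n/ν → Z: 6.133, A: 5.150; A is limiting.
n(G) produced = (3/2) × 10.30 = 15.45 mol
Step 2:
n(G) available = 15.45 mol
n(Q) = 3650 / 184.60 = 19.77 mol
n/ν → G: 7.725, Q: 6.590; Q is limiting.
n(D) = (1/3) × 19.77 = 6.590 mol
mass = 6.590 × 705.60 = 4650 g

4650 g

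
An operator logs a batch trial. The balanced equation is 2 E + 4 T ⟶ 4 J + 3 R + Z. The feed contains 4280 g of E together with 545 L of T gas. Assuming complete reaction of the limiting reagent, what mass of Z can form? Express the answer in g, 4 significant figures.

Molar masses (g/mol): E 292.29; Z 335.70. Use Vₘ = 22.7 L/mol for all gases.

2015 g

n(E) = 4280 / 292.29 = 14.64 mol
n(T) = 545.0 / 22.7 = 24.01 mol
n/ν for E = 14.64/2 = 7.320
n/ν for T = 24.01/4 = 6.003
Smallest n/ν is T → limiting reagent.
n(Z) = (1/4) × 24.01 = 6.003 mol
mass = 6.003 × 335.70 = 2015 g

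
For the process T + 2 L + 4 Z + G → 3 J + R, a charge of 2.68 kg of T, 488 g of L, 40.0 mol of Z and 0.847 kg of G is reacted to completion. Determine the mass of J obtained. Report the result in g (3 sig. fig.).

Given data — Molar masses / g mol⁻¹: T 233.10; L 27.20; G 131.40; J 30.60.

n(T) = 2.680×1000 / 233.10 = 11.50 mol
n(L) = 488.0 / 27.20 = 17.94 mol
n(Z) = 40.00 mol
n(G) = 0.8470×1000 / 131.40 = 6.446 mol
n/ν for T = 11.50/1 = 11.50
n/ν for L = 17.94/2 = 8.970
n/ν for Z = 40.00/4 = 10.00
n/ν for G = 6.446/1 = 6.446
Smallest n/ν is G → limiting reagent.
n(J) = (3/1) × 6.446 = 19.34 mol
mass = 19.34 × 30.60 = 591.8 g

592 g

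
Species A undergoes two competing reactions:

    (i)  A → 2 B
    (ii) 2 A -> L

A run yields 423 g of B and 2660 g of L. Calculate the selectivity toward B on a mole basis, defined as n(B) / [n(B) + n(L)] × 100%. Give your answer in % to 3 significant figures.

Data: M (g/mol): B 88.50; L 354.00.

n(B) = 423 / 88.50 = 4.780 mol
n(L) = 2660 / 354.00 = 7.514 mol
selectivity = 4.780/(4.780+7.514) × 100 = 38.88 %

38.9 %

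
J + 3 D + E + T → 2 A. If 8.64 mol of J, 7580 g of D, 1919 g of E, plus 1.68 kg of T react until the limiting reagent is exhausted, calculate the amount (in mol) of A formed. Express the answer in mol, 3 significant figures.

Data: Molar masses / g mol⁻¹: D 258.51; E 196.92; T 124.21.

n(J) = 8.640 mol
n(D) = 7580 / 258.51 = 29.32 mol
n(E) = 1919 / 196.92 = 9.745 mol
n(T) = 1.680×1000 / 124.21 = 13.53 mol
n/ν for J = 8.640/1 = 8.640
n/ν for D = 29.32/3 = 9.773
n/ν for E = 9.745/1 = 9.745
n/ν for T = 13.53/1 = 13.53
Smallest n/ν is J → limiting reagent.
n(A) = (2/1) × 8.640 = 17.28 mol

17.3 mol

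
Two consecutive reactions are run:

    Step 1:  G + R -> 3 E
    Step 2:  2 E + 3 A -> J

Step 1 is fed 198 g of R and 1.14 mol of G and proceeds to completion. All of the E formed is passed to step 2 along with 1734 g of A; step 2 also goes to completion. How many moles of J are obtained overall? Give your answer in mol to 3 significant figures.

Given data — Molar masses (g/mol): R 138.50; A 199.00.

1.71 mol

Step 1:
n(R) = 198.0 / 138.50 = 1.430 mol
n(G) = 1.140 mol
n/ν for R = 1.430/1 = 1.430
n/ν for G = 1.140/1 = 1.140
Smallest n/ν is G → limiting reagent.
n(E) produced = (3/1) × 1.140 = 3.420 mol
Step 2:
n(E) available = 3.420 mol
n(A) = 1734 / 199.00 = 8.714 mol
n/ν for E = 3.420/2 = 1.710
n/ν for A = 8.714/3 = 2.905
Smallest n/ν is E → limiting reagent.
n(J) = (1/2) × 3.420 = 1.710 mol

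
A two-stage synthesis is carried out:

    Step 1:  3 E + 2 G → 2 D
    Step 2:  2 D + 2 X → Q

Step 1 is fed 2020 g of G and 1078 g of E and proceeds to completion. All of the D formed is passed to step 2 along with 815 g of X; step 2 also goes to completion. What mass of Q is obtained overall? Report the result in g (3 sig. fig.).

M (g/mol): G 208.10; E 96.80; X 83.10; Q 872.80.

Step 1:
n(G) = 2020 / 208.10 = 9.707 mol
n(E) = 1078 / 96.80 = 11.14 mol
n/ν for G = 9.707/2 = 4.854
n/ν for E = 11.14/3 = 3.713
Smallest n/ν is E → limiting reagent.
n(D) produced = (2/3) × 11.14 = 7.427 mol
Step 2:
n(D) available = 7.427 mol
n(X) = 815.0 / 83.10 = 9.807 mol
n/ν for D = 7.427/2 = 3.714
n/ν for X = 9.807/2 = 4.904
Smallest n/ν is D → limiting reagent.
n(Q) = (1/2) × 7.427 = 3.714 mol
mass = 3.714 × 872.80 = 3242 g

3240 g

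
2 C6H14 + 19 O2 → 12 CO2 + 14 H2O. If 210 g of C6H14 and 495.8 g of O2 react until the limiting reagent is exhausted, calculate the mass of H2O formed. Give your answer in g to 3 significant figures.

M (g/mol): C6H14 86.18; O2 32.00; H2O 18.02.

n(C6H14) = 210.0 / 86.18 = 2.437 mol
n(O2) = 495.8 / 32.00 = 15.49 mol
n/ν for C6H14 = 2.437/2 = 1.219
n/ν for O2 = 15.49/19 = 0.8153
Smallest n/ν is O2 → limiting reagent.
n(H2O) = (14/19) × 15.49 = 11.41 mol
mass = 11.41 × 18.02 = 205.6 g

206 g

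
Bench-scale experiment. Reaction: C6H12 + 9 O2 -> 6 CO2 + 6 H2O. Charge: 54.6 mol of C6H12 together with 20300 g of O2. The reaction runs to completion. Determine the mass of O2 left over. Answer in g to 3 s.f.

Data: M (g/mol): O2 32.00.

4580 g

n(C6H12) = 54.60 mol
n(O2) = 20300 / 32.00 = 634.4 mol
n/ν → C6H12: 54.60, O2: 70.49; C6H12 is limiting.
O2 consumed = (9/1) × 54.60 = 491.4 mol
O2 remaining = 634.4 − 491.4 = 143.0 mol
mass = 143.0 × 32.00 = 4576 g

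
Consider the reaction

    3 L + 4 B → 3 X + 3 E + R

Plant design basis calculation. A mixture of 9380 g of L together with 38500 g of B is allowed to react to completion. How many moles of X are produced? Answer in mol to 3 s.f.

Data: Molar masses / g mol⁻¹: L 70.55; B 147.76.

n(L) = 9380 / 70.55 = 133.0 mol
n(B) = 38500 / 147.76 = 260.6 mol
n/ν for L = 133.0/3 = 44.33
n/ν for B = 260.6/4 = 65.15
Smallest n/ν is L → limiting reagent.
n(X) = (3/3) × 133.0 = 133.0 mol

133 mol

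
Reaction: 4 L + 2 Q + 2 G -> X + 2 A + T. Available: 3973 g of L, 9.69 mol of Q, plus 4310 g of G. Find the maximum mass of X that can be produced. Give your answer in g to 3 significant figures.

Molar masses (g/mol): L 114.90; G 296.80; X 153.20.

742 g

n(L) = 3973 / 114.90 = 34.58 mol
n(Q) = 9.690 mol
n(G) = 4310 / 296.80 = 14.52 mol
n/ν for L = 34.58/4 = 8.645
n/ν for Q = 9.690/2 = 4.845
n/ν for G = 14.52/2 = 7.260
Smallest n/ν is Q → limiting reagent.
n(X) = (1/2) × 9.690 = 4.845 mol
mass = 4.845 × 153.20 = 742.3 g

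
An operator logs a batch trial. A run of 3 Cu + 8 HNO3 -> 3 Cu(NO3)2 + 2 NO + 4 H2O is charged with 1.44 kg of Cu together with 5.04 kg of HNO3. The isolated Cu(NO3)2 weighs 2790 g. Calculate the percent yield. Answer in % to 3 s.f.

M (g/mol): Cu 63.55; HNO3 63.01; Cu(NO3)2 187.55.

n(Cu) = 1.440×1000 / 63.55 = 22.66 mol
n(HNO3) = 5.040×1000 / 63.01 = 79.99 mol
n/ν → Cu: 7.553, HNO3: 9.999; Cu is limiting.
theoretical n(Cu(NO3)2) = (3/3) × 22.66 = 22.66 mol → 4250 g
% yield = 2790 / 4250 × 100 = 65.65 %

65.7 %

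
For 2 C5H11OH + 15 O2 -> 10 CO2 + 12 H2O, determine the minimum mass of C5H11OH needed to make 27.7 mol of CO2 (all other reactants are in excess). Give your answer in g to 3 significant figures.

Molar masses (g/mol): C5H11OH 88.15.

n(CO2) = 27.70 mol
n(C5H11OH) = (2/10) × 27.70 = 5.540 mol
mass = 5.540 × 88.15 = 488.4 g

488 g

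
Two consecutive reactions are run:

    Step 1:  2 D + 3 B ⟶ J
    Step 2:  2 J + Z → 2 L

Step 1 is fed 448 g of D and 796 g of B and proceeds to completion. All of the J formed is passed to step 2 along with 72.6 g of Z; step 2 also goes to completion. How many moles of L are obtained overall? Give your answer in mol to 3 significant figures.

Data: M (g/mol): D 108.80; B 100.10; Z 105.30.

1.38 mol

Step 1:
n(D) = 448.0 / 108.80 = 4.118 mol
n(B) = 796.0 / 100.10 = 7.952 mol
n/ν for D = 4.118/2 = 2.059
n/ν for B = 7.952/3 = 2.651
Smallest n/ν is D → limiting reagent.
n(J) produced = (1/2) × 4.118 = 2.059 mol
Step 2:
n(J) available = 2.059 mol
n(Z) = 72.60 / 105.30 = 0.6895 mol
n/ν for J = 2.059/2 = 1.030
n/ν for Z = 0.6895/1 = 0.6895
Smallest n/ν is Z → limiting reagent.
n(L) = (2/1) × 0.6895 = 1.379 mol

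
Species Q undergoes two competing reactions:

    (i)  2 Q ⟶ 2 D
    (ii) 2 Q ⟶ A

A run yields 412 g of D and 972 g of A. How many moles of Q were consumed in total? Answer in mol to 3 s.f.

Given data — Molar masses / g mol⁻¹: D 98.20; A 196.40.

14.1 mol

n(D) = 412 / 98.20 = 4.196 mol
n(A) = 972 / 196.40 = 4.949 mol
n(Q) via (i) = (2/2)×4.196 = 4.196 mol
n(Q) via (ii) = (2/1)×4.949 = 9.898 mol
total n(Q) = 4.196 + 9.898 = 14.09 mol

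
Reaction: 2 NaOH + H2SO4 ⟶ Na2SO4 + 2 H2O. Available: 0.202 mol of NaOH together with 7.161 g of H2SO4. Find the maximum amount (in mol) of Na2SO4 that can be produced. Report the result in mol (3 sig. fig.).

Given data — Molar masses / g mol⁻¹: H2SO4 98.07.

0.0730 mol

n(NaOH) = 0.2020 mol
n(H2SO4) = 7.161 / 98.07 = 0.07302 mol
n/ν for NaOH = 0.2020/2 = 0.1010
n/ν for H2SO4 = 0.07302/1 = 0.07302
Smallest n/ν is H2SO4 → limiting reagent.
n(Na2SO4) = (1/1) × 0.07302 = 0.07302 mol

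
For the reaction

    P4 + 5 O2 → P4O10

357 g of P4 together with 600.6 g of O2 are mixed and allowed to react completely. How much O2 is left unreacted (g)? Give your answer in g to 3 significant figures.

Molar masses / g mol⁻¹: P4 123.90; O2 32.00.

n(P4) = 357.0 / 123.90 = 2.881 mol
n(O2) = 600.6 / 32.00 = 18.77 mol
n/ν for P4 = 2.881/1 = 2.881
n/ν for O2 = 18.77/5 = 3.754
Smallest n/ν is P4 → limiting reagent.
O2 consumed = (5/1) × 2.881 = 14.41 mol
O2 remaining = 18.77 − 14.41 = 4.360 mol
mass = 4.360 × 32.00 = 139.5 g

140 g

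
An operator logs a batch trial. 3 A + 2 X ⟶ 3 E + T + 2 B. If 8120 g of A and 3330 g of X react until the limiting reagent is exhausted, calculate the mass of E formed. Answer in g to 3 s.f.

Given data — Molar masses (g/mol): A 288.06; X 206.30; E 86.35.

n(A) = 8120 / 288.06 = 28.19 mol
n(X) = 3330 / 206.30 = 16.14 mol
n/ν for A = 28.19/3 = 9.397
n/ν for X = 16.14/2 = 8.070
Smallest n/ν is X → limiting reagent.
n(E) = (3/2) × 16.14 = 24.21 mol
mass = 24.21 × 86.35 = 2091 g

2090 g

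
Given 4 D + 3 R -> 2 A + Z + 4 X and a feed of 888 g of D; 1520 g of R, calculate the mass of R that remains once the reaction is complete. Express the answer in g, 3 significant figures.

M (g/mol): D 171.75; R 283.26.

422 g

n(D) = 888.0 / 171.75 = 5.170 mol
n(R) = 1520 / 283.26 = 5.366 mol
n/ν → D: 1.293, R: 1.789; D is limiting.
R consumed = (3/4) × 5.170 = 3.878 mol
R remaining = 5.366 − 3.878 = 1.488 mol
mass = 1.488 × 283.26 = 421.5 g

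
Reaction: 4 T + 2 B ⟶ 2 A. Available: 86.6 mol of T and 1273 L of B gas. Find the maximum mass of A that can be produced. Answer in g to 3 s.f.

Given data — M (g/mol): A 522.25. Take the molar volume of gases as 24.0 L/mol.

22600 g

n(T) = 86.60 mol
n(B) = 1273 / 24.0 = 53.04 mol
n/ν → T: 21.65, B: 26.52; T is limiting.
n(A) = (2/4) × 86.60 = 43.30 mol
mass = 43.30 × 522.25 = 22610 g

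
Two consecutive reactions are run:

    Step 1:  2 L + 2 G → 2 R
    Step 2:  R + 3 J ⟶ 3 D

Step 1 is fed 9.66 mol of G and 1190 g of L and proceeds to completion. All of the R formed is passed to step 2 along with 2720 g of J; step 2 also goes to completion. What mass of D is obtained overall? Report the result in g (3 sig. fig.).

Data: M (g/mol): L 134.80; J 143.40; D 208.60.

3960 g

Step 1:
n(G) = 9.660 mol
n(L) = 1190 / 134.80 = 8.828 mol
n/ν → G: 4.830, L: 4.414; L is limiting.
n(R) produced = (2/2) × 8.828 = 8.828 mol
Step 2:
n(R) available = 8.828 mol
n(J) = 2720 / 143.40 = 18.97 mol
n/ν → R: 8.828, J: 6.323; J is limiting.
n(D) = (3/3) × 18.97 = 18.97 mol
mass = 18.97 × 208.60 = 3957 g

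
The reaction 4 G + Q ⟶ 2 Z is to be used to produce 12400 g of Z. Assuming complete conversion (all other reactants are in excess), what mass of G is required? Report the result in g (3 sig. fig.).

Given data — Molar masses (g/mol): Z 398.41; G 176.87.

n(Z) = 12400 / 398.41 = 31.12 mol
n(G) = (4/2) × 31.12 = 62.24 mol
mass = 62.24 × 176.87 = 11010 g

11000 g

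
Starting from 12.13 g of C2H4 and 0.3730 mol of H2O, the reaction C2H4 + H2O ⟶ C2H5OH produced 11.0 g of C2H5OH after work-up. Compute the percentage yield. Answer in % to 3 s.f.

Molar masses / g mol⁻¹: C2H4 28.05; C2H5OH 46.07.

64.0 %

n(C2H4) = 12.13 / 28.05 = 0.4324 mol
n(H2O) = 0.3730 mol
n/ν for C2H4 = 0.4324/1 = 0.4324
n/ν for H2O = 0.3730/1 = 0.3730
Smallest n/ν is H2O → limiting reagent.
theoretical n(C2H5OH) = (1/1) × 0.3730 = 0.3730 mol → 17.18 g
% yield = 11.0 / 17.18 × 100 = 64.03 %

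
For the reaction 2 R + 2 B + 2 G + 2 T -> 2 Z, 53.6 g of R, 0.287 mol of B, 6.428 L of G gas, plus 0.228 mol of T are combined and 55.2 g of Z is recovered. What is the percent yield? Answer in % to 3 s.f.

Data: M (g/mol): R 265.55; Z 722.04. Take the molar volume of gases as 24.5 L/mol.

37.9 %

n(R) = 53.60 / 265.55 = 0.2018 mol
n(B) = 0.2870 mol
n(G) = 6.428 / 24.5 = 0.2624 mol
n(T) = 0.2280 mol
n/ν for R = 0.2018/2 = 0.1009
n/ν for B = 0.2870/2 = 0.1435
n/ν for G = 0.2624/2 = 0.1312
n/ν for T = 0.2280/2 = 0.1140
Smallest n/ν is R → limiting reagent.
theoretical n(Z) = (2/2) × 0.2018 = 0.2018 mol → 145.7 g
% yield = 55.2 / 145.7 × 100 = 37.89 %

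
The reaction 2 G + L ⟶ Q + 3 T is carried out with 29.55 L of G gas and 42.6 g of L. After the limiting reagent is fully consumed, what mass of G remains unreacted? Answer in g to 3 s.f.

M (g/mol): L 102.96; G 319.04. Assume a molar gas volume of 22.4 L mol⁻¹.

n(G) = 29.55 / 22.4 = 1.319 mol
n(L) = 42.60 / 102.96 = 0.4138 mol
n/ν → G: 0.6595, L: 0.4138; L is limiting.
G consumed = (2/1) × 0.4138 = 0.8276 mol
G remaining = 1.319 − 0.8276 = 0.4914 mol
mass = 0.4914 × 319.04 = 156.8 g

157 g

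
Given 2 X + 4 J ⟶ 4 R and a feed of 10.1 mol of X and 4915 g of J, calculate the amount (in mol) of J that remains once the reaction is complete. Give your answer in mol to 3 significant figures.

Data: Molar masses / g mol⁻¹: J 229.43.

n(X) = 10.10 mol
n(J) = 4915 / 229.43 = 21.42 mol
n/ν for X = 10.10/2 = 5.050
n/ν for J = 21.42/4 = 5.355
Smallest n/ν is X → limiting reagent.
J consumed = (4/2) × 10.10 = 20.20 mol
J remaining = 21.42 − 20.20 = 1.220 mol

1.22 mol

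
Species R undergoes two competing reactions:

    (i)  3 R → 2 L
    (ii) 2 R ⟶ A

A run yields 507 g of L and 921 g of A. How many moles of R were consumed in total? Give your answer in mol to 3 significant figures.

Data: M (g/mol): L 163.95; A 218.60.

13.1 mol

n(L) = 507 / 163.95 = 3.092 mol
n(A) = 921 / 218.60 = 4.213 mol
n(R) via (i) = (3/2)×3.092 = 4.638 mol
n(R) via (ii) = (2/1)×4.213 = 8.426 mol
total n(R) = 4.638 + 8.426 = 13.06 mol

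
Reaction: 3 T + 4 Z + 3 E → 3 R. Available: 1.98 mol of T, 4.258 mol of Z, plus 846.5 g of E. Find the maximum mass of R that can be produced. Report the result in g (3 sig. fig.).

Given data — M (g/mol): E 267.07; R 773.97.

1530 g

n(T) = 1.980 mol
n(Z) = 4.258 mol
n(E) = 846.5 / 267.07 = 3.170 mol
n/ν for T = 1.980/3 = 0.6600
n/ν for Z = 4.258/4 = 1.065
n/ν for E = 3.170/3 = 1.057
Smallest n/ν is T → limiting reagent.
n(R) = (3/3) × 1.980 = 1.980 mol
mass = 1.980 × 773.97 = 1532 g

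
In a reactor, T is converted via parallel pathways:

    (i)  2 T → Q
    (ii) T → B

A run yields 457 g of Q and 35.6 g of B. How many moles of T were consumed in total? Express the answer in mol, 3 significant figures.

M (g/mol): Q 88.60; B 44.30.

n(Q) = 457 / 88.60 = 5.158 mol
n(B) = 35.6 / 44.30 = 0.8036 mol
n(T) via (i) = (2/1)×5.158 = 10.32 mol
n(T) via (ii) = (1/1)×0.8036 = 0.8036 mol
total n(T) = 10.32 + 0.8036 = 11.12 mol

11.1 mol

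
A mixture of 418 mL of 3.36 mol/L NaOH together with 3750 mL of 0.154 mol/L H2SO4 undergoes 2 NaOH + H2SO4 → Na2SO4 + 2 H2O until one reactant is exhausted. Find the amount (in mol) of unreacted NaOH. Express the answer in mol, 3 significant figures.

n(NaOH) = 3.36 × 418.0/1000 = 1.404 mol
n(H2SO4) = 0.154 × 3750/1000 = 0.5775 mol
n/ν for NaOH = 1.404/2 = 0.7020
n/ν for H2SO4 = 0.5775/1 = 0.5775
Smallest n/ν is H2SO4 → limiting reagent.
NaOH consumed = (2/1) × 0.5775 = 1.155 mol
NaOH remaining = 1.404 − 1.155 = 0.2490 mol

0.249 mol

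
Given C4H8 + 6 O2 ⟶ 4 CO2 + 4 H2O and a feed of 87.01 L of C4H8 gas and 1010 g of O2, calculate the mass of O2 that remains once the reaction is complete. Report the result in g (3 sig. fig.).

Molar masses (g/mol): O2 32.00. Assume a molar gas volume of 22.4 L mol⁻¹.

264 g

n(C4H8) = 87.01 / 22.4 = 3.884 mol
n(O2) = 1010 / 32.00 = 31.56 mol
n/ν for C4H8 = 3.884/1 = 3.884
n/ν for O2 = 31.56/6 = 5.260
Smallest n/ν is C4H8 → limiting reagent.
O2 consumed = (6/1) × 3.884 = 23.30 mol
O2 remaining = 31.56 − 23.30 = 8.260 mol
mass = 8.260 × 32.00 = 264.3 g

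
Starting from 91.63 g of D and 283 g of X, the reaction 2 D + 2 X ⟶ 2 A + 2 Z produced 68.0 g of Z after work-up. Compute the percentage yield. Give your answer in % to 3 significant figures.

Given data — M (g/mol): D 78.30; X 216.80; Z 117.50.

n(D) = 91.63 / 78.30 = 1.170 mol
n(X) = 283.0 / 216.80 = 1.305 mol
n/ν → D: 0.5850, X: 0.6525; D is limiting.
theoretical n(Z) = (2/2) × 1.170 = 1.170 mol → 137.5 g
% yield = 68.0 / 137.5 × 100 = 49.45 %

49.5 %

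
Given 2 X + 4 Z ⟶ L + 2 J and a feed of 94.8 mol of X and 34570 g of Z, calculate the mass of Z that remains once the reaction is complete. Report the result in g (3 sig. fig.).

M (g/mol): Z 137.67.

n(X) = 94.80 mol
n(Z) = 34570 / 137.67 = 251.1 mol
n/ν for X = 94.80/2 = 47.40
n/ν for Z = 251.1/4 = 62.78
Smallest n/ν is X → limiting reagent.
Z consumed = (4/2) × 94.80 = 189.6 mol
Z remaining = 251.1 − 189.6 = 61.50 mol
mass = 61.50 × 137.67 = 8467 g

8470 g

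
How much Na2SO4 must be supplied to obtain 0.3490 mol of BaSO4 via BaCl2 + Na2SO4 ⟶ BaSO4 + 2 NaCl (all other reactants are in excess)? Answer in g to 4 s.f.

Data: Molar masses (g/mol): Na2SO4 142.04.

49.57 g

n(BaSO4) = 0.3490 mol
n(Na2SO4) = (1/1) × 0.3490 = 0.3490 mol
mass = 0.3490 × 142.04 = 49.57 g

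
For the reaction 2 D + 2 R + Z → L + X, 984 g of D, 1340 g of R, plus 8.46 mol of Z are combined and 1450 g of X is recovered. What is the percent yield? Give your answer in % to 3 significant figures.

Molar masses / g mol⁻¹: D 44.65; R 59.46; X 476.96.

n(D) = 984.0 / 44.65 = 22.04 mol
n(R) = 1340 / 59.46 = 22.54 mol
n(Z) = 8.460 mol
n/ν for D = 22.04/2 = 11.02
n/ν for R = 22.54/2 = 11.27
n/ν for Z = 8.460/1 = 8.460
Smallest n/ν is Z → limiting reagent.
theoretical n(X) = (1/1) × 8.460 = 8.460 mol → 4035 g
% yield = 1450 / 4035 × 100 = 35.94 %

35.9 %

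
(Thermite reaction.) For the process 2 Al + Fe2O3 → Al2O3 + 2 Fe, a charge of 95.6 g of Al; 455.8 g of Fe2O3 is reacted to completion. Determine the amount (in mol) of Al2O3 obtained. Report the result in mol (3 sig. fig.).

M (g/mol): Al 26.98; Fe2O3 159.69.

n(Al) = 95.60 / 26.98 = 3.543 mol
n(Fe2O3) = 455.8 / 159.69 = 2.854 mol
n/ν for Al = 3.543/2 = 1.772
n/ν for Fe2O3 = 2.854/1 = 2.854
Smallest n/ν is Al → limiting reagent.
n(Al2O3) = (1/2) × 3.543 = 1.772 mol

1.77 mol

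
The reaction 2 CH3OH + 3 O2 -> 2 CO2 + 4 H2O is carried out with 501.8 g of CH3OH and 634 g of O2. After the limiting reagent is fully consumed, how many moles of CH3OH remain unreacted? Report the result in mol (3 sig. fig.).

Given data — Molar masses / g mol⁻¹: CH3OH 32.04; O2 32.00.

n(CH3OH) = 501.8 / 32.04 = 15.66 mol
n(O2) = 634.0 / 32.00 = 19.81 mol
n/ν → CH3OH: 7.830, O2: 6.603; O2 is limiting.
CH3OH consumed = (2/3) × 19.81 = 13.21 mol
CH3OH remaining = 15.66 − 13.21 = 2.450 mol

2.45 mol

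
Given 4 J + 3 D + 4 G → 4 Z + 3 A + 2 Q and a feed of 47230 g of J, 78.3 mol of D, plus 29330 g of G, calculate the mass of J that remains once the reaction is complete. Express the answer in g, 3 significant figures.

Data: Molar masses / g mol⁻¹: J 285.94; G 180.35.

n(J) = 47230 / 285.94 = 165.2 mol
n(D) = 78.30 mol
n(G) = 29330 / 180.35 = 162.6 mol
n/ν for J = 165.2/4 = 41.30
n/ν for D = 78.30/3 = 26.10
n/ν for G = 162.6/4 = 40.65
Smallest n/ν is D → limiting reagent.
J consumed = (4/3) × 78.30 = 104.4 mol
J remaining = 165.2 − 104.4 = 60.80 mol
mass = 60.80 × 285.94 = 17390 g

17400 g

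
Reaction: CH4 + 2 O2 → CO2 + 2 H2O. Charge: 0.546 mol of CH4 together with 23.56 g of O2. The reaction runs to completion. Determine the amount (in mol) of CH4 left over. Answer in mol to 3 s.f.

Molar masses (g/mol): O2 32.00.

0.178 mol

n(CH4) = 0.5460 mol
n(O2) = 23.56 / 32.00 = 0.7363 mol
n/ν for CH4 = 0.5460/1 = 0.5460
n/ν for O2 = 0.7363/2 = 0.3682
Smallest n/ν is O2 → limiting reagent.
CH4 consumed = (1/2) × 0.7363 = 0.3682 mol
CH4 remaining = 0.5460 − 0.3682 = 0.1778 mol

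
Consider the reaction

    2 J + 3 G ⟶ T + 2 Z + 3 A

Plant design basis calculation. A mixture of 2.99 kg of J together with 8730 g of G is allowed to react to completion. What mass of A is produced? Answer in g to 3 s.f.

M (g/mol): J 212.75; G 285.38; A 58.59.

1240 g

n(J) = 2.990×1000 / 212.75 = 14.05 mol
n(G) = 8730 / 285.38 = 30.59 mol
n/ν for J = 14.05/2 = 7.025
n/ν for G = 30.59/3 = 10.20
Smallest n/ν is J → limiting reagent.
n(A) = (3/2) × 14.05 = 21.08 mol
mass = 21.08 × 58.59 = 1235 g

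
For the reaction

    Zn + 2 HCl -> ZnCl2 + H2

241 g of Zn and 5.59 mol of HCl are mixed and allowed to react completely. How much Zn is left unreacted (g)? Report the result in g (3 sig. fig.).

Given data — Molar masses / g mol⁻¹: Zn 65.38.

58.3 g

n(Zn) = 241.0 / 65.38 = 3.686 mol
n(HCl) = 5.590 mol
n/ν for Zn = 3.686/1 = 3.686
n/ν for HCl = 5.590/2 = 2.795
Smallest n/ν is HCl → limiting reagent.
Zn consumed = (1/2) × 5.590 = 2.795 mol
Zn remaining = 3.686 − 2.795 = 0.8910 mol
mass = 0.8910 × 65.38 = 58.25 g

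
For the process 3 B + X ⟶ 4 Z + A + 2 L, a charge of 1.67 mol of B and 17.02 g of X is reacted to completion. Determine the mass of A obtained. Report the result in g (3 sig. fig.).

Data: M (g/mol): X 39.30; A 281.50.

122 g

n(B) = 1.670 mol
n(X) = 17.02 / 39.30 = 0.4331 mol
n/ν → B: 0.5567, X: 0.4331; X is limiting.
n(A) = (1/1) × 0.4331 = 0.4331 mol
mass = 0.4331 × 281.50 = 121.9 g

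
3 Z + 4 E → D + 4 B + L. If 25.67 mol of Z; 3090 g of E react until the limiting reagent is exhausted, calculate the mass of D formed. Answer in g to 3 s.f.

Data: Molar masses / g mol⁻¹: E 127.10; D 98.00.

n(Z) = 25.67 mol
n(E) = 3090 / 127.10 = 24.31 mol
n/ν for Z = 25.67/3 = 8.557
n/ν for E = 24.31/4 = 6.078
Smallest n/ν is E → limiting reagent.
n(D) = (1/4) × 24.31 = 6.078 mol
mass = 6.078 × 98.00 = 595.6 g

596 g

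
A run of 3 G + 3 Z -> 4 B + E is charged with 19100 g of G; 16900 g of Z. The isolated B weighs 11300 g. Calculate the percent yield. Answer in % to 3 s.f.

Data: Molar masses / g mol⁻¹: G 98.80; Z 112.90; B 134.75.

n(G) = 19100 / 98.80 = 193.3 mol
n(Z) = 16900 / 112.90 = 149.7 mol
n/ν → G: 64.43, Z: 49.90; Z is limiting.
theoretical n(B) = (4/3) × 149.7 = 199.6 mol → 26900 g
% yield = 11300 / 26900 × 100 = 42.01 %

42.0 %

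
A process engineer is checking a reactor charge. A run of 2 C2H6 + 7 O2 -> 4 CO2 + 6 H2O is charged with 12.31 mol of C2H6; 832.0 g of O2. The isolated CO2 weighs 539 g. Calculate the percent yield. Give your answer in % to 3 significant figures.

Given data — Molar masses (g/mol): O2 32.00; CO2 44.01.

82.4 %

n(C2H6) = 12.31 mol
n(O2) = 832.0 / 32.00 = 26.00 mol
n/ν for C2H6 = 12.31/2 = 6.155
n/ν for O2 = 26.00/7 = 3.714
Smallest n/ν is O2 → limiting reagent.
theoretical n(CO2) = (4/7) × 26.00 = 14.86 mol → 654.0 g
% yield = 539 / 654.0 × 100 = 82.42 %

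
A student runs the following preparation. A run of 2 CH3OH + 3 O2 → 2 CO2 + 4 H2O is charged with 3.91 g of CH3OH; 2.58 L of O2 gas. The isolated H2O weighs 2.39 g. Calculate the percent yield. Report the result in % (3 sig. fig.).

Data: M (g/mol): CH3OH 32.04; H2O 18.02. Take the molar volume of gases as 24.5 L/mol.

94.5 %

n(CH3OH) = 3.910 / 32.04 = 0.1220 mol
n(O2) = 2.580 / 24.5 = 0.1053 mol
n/ν for CH3OH = 0.1220/2 = 0.06100
n/ν for O2 = 0.1053/3 = 0.03510
Smallest n/ν is O2 → limiting reagent.
theoretical n(H2O) = (4/3) × 0.1053 = 0.1404 mol → 2.530 g
% yield = 2.39 / 2.530 × 100 = 94.47 %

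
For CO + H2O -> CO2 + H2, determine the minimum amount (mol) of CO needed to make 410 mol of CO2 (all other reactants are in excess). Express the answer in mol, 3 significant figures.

410 mol

n(CO2) = 410.0 mol
n(CO) = (1/1) × 410.0 = 410.0 mol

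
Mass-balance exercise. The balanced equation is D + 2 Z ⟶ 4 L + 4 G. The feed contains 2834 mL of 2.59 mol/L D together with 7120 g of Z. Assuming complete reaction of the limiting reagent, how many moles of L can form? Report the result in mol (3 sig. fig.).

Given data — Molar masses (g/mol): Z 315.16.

29.4 mol

n(D) = 2.59 × 2834/1000 = 7.340 mol
n(Z) = 7120 / 315.16 = 22.59 mol
n/ν for D = 7.340/1 = 7.340
n/ν for Z = 22.59/2 = 11.30
Smallest n/ν is D → limiting reagent.
n(L) = (4/1) × 7.340 = 29.36 mol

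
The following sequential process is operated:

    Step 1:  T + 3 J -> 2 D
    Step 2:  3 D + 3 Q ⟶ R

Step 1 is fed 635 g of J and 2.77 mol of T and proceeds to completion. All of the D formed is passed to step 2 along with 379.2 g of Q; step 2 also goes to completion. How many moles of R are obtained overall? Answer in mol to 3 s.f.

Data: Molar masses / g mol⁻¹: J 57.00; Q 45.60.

Step 1:
n(J) = 635.0 / 57.00 = 11.14 mol
n(T) = 2.770 mol
n/ν → J: 3.713, T: 2.770; T is limiting.
n(D) produced = (2/1) × 2.770 = 5.540 mol
Step 2:
n(D) available = 5.540 mol
n(Q) = 379.2 / 45.60 = 8.316 mol
n/ν → D: 1.847, Q: 2.772; D is limiting.
n(R) = (1/3) × 5.540 = 1.847 mol

1.85 mol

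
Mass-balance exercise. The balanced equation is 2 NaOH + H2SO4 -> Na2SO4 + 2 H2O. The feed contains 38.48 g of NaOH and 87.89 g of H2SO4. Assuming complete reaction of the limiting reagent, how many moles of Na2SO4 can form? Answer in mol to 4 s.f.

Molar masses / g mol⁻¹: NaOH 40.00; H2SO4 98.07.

0.4810 mol

n(NaOH) = 38.48 / 40.00 = 0.9620 mol
n(H2SO4) = 87.89 / 98.07 = 0.8962 mol
n/ν for NaOH = 0.9620/2 = 0.4810
n/ν for H2SO4 = 0.8962/1 = 0.8962
Smallest n/ν is NaOH → limiting reagent.
n(Na2SO4) = (1/2) × 0.9620 = 0.4810 mol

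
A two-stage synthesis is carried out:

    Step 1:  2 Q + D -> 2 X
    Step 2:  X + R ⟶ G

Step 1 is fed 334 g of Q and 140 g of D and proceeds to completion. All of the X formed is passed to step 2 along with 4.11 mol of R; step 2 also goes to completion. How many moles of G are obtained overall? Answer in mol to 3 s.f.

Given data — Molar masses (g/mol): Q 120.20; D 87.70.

2.78 mol

Step 1:
n(Q) = 334.0 / 120.20 = 2.779 mol
n(D) = 140.0 / 87.70 = 1.596 mol
n/ν → Q: 1.390, D: 1.596; Q is limiting.
n(X) produced = (2/2) × 2.779 = 2.779 mol
Step 2:
n(X) available = 2.779 mol
n(R) = 4.110 mol
n/ν → X: 2.779, R: 4.110; X is limiting.
n(G) = (1/1) × 2.779 = 2.779 mol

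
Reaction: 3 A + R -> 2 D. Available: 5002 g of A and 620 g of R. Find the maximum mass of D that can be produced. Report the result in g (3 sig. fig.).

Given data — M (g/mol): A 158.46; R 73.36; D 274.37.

4640 g

n(A) = 5002 / 158.46 = 31.57 mol
n(R) = 620.0 / 73.36 = 8.451 mol
n/ν for A = 31.57/3 = 10.52
n/ν for R = 8.451/1 = 8.451
Smallest n/ν is R → limiting reagent.
n(D) = (2/1) × 8.451 = 16.90 mol
mass = 16.90 × 274.37 = 4637 g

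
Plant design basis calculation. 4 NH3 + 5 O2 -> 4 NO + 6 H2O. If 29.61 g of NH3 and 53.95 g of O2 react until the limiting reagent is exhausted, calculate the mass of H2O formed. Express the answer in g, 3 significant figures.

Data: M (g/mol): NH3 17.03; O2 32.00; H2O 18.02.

n(NH3) = 29.61 / 17.03 = 1.739 mol
n(O2) = 53.95 / 32.00 = 1.686 mol
n/ν for NH3 = 1.739/4 = 0.4348
n/ν for O2 = 1.686/5 = 0.3372
Smallest n/ν is O2 → limiting reagent.
n(H2O) = (6/5) × 1.686 = 2.023 mol
mass = 2.023 × 18.02 = 36.45 g

36.5 g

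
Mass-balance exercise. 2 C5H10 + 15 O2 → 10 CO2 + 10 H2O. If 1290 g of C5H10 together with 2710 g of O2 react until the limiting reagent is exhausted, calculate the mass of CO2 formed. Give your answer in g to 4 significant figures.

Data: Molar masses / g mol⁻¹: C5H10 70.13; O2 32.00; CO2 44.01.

n(C5H10) = 1290 / 70.13 = 18.39 mol
n(O2) = 2710 / 32.00 = 84.69 mol
n/ν for C5H10 = 18.39/2 = 9.195
n/ν for O2 = 84.69/15 = 5.646
Smallest n/ν is O2 → limiting reagent.
n(CO2) = (10/15) × 84.69 = 56.46 mol
mass = 56.46 × 44.01 = 2485 g

2485 g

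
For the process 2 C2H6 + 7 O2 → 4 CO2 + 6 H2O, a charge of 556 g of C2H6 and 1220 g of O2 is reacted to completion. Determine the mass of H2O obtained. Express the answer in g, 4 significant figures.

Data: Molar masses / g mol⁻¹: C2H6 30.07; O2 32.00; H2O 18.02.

588.9 g

n(C2H6) = 556.0 / 30.07 = 18.49 mol
n(O2) = 1220 / 32.00 = 38.13 mol
n/ν for C2H6 = 18.49/2 = 9.245
n/ν for O2 = 38.13/7 = 5.447
Smallest n/ν is O2 → limiting reagent.
n(H2O) = (6/7) × 38.13 = 32.68 mol
mass = 32.68 × 18.02 = 588.9 g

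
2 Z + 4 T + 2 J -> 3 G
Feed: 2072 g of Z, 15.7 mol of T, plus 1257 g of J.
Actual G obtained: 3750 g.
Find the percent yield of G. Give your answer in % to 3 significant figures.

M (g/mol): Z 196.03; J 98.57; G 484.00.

n(Z) = 2072 / 196.03 = 10.57 mol
n(T) = 15.70 mol
n(J) = 1257 / 98.57 = 12.75 mol
n/ν for Z = 10.57/2 = 5.285
n/ν for T = 15.70/4 = 3.925
n/ν for J = 12.75/2 = 6.375
Smallest n/ν is T → limiting reagent.
theoretical n(G) = (3/4) × 15.70 = 11.78 mol → 5702 g
% yield = 3750 / 5702 × 100 = 65.77 %

65.8 %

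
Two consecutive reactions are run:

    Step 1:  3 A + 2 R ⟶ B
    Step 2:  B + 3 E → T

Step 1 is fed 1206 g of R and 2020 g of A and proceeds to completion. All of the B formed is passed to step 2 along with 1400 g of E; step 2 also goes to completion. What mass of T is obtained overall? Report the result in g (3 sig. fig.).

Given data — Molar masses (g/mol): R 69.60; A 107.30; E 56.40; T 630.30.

Step 1:
n(R) = 1206 / 69.60 = 17.33 mol
n(A) = 2020 / 107.30 = 18.83 mol
n/ν for R = 17.33/2 = 8.665
n/ν for A = 18.83/3 = 6.277
Smallest n/ν is A → limiting reagent.
n(B) produced = (1/3) × 18.83 = 6.277 mol
Step 2:
n(B) available = 6.277 mol
n(E) = 1400 / 56.40 = 24.82 mol
n/ν for B = 6.277/1 = 6.277
n/ν for E = 24.82/3 = 8.273
Smallest n/ν is B → limiting reagent.
n(T) = (1/1) × 6.277 = 6.277 mol
mass = 6.277 × 630.30 = 3956 g

3960 g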